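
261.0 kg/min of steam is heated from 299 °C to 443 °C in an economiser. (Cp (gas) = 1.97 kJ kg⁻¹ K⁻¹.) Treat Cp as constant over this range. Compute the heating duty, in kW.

Q = ṁ·Cp·ΔT = 261.0 × 1.97 × (443 − 299) = 74040 kJ/min
Converting: 74040 / 60 s = 1234 kW

Q = 1230 kW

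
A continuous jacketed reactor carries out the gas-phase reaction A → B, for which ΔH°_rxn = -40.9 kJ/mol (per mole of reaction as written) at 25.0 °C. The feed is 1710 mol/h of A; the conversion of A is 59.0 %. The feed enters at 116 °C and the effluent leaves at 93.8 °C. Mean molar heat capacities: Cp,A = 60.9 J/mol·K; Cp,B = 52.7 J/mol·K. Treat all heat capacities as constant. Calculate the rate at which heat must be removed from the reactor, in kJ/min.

Q_out = 736 kJ/min

Extent of reaction ξ = 0.590 × 1710 = 1008.9 mol/h
Reaction term: ξ·ΔH°_rxn = 1008.9 × -40.9 = -41264 kJ/h
Sensible, feed 116→25 °C: -9476.6 kJ/h
Outlet flows (mol/h): A 701.1, B 1008.9
Sensible, products 25→93.8 °C: 6595.6 kJ/h
Q = ΔH = -44145 kJ/h = -12.263 kW
Heat removed = 735.75 kJ/min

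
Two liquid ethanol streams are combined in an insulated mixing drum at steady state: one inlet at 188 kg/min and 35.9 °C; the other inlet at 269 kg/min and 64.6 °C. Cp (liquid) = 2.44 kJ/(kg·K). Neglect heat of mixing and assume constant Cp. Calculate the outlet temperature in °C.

T_out = 52.8 °C

Adiabatic, steady state ⇒ Σ ṁᵢCp,ᵢ(T_out − Tᵢ) = 0
Σ ṁᵢCp,ᵢTᵢ = 188×2.44×35.9 + 269×2.44×64.6 = 58869
Σ ṁᵢCp,ᵢ = 188×2.44 + 269×2.44 = 1115.1
T_out = 58869 / 1115.1 = 52.793 °C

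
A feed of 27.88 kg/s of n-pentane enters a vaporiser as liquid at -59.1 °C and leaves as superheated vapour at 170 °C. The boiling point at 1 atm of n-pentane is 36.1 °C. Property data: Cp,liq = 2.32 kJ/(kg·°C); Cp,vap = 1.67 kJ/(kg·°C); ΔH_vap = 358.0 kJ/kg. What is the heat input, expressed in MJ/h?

Q = 80500 MJ/h

liquid -59.1→36.1 °C: 220.86 kJ/kg
vaporisation at 36.1 °C: 358 kJ/kg
vapour 36.1→170 °C: 223.61 kJ/kg
Δh = 220.86 + 358 + 223.61 = 802.48 kJ/kg
Q = ṁ·Δh = 27.88 kg/s × 802.48 kJ/kg = 22373 kJ/s
|Q| = 22373 kW = 80543 MJ/h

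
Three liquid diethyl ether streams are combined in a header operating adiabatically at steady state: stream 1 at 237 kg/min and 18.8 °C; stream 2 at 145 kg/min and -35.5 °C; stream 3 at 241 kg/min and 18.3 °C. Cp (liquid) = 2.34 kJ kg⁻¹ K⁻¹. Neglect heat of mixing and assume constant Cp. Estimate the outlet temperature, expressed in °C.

Adiabatic, steady state ⇒ Σ ṁᵢCp,ᵢ(T_out − Tᵢ) = 0
T_out = Σ ṁᵢCp,ᵢTᵢ / Σ ṁᵢCp,ᵢ
      = 8701.1 / 1457.8 = 5.9685 °C

T_out = 5.97 °C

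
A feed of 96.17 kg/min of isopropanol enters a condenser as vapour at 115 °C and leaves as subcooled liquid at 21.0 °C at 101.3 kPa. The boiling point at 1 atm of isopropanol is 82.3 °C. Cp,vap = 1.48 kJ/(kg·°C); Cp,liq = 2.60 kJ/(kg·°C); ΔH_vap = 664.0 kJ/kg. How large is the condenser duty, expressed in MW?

Q_c = 1.40 MW

vapour 115→82.3 °C: -48.396 kJ/kg
condensation at 82.3 °C: -664 kJ/kg
liquid 82.3→21.0 °C: -159.38 kJ/kg
Δh = -48.396 + -664 + -159.38 = -871.78 kJ/kg
Q = ṁ·Δh = 96.17 kg/min × -871.78 kJ/kg = -83839 kJ/min
|Q| = 1397.3 kW = 1.3973 MW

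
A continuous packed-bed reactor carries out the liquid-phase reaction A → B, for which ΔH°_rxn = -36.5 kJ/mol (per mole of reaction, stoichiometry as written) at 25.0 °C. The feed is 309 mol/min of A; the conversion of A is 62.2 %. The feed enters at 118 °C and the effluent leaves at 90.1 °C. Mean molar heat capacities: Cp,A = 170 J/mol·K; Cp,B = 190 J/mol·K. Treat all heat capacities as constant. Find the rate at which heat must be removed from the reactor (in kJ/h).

Extent of reaction ξ = 0.622 × 309 = 192.2 mol/min
Reaction term: ξ·ΔH°_rxn = 192.2 × -36.5 = -7015.2 kJ/min
Sensible, feed 118→25 °C: -4885.3 kJ/min
Outlet flows (mol/min): A 116.8, B 192.2
Sensible, products 25→90.1 °C: 3669.9 kJ/min
Q = ΔH = -8230.6 kJ/min = -137.18 kW
Heat removed = 493830 kJ/h

Q_out = 494000 kJ/h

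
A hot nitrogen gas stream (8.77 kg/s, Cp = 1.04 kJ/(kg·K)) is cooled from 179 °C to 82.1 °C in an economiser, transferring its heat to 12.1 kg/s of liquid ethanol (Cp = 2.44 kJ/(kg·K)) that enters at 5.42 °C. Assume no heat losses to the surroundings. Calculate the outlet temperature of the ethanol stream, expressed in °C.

T_c,out = 35.4 °C

Heat released by hot stream: Q = 8.77 × 1.04 × (179 − 82.1) = 883.81 kJ/s
Energy balance on cold side (adiabatic exchanger): Q = ṁ_c·Cp_c·(T_c,out − T_c,in)
T_c,out = 5.42 + 883.81/(12.1 × 2.44) = 35.355 °C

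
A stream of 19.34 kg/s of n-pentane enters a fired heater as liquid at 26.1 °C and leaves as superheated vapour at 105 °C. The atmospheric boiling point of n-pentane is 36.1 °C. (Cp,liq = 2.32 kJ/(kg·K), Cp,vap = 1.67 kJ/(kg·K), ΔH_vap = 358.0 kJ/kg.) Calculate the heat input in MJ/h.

Q = 34600 MJ/h

liquid 26.1→36.1 °C: 23.2 kJ/kg
vaporisation at 36.1 °C: 358 kJ/kg
vapour 36.1→105 °C: 115.06 kJ/kg
Δh = 23.2 + 358 + 115.06 = 496.26 kJ/kg
Q = ṁ·Δh = 19.34 kg/s × 496.26 kJ/kg = 9597.7 kJ/s
|Q| = 9597.7 kW = 34552 MJ/h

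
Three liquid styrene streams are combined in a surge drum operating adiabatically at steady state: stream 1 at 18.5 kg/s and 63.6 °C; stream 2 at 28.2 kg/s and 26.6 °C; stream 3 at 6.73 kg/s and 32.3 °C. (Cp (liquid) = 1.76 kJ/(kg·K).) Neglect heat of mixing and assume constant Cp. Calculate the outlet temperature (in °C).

Adiabatic, steady state ⇒ Σ ṁᵢCp,ᵢ(T_out − Tᵢ) = 0
Σ ṁᵢCp,ᵢTᵢ = 18.5×1.76×63.6 + 28.2×1.76×26.6 + 6.73×1.76×32.3 = 3773.6
Σ ṁᵢCp,ᵢ = 18.5×1.76 + 28.2×1.76 + 6.73×1.76 = 94.037
T_out = 3773.6 / 94.037 = 40.129 °C

T_out = 40.1 °C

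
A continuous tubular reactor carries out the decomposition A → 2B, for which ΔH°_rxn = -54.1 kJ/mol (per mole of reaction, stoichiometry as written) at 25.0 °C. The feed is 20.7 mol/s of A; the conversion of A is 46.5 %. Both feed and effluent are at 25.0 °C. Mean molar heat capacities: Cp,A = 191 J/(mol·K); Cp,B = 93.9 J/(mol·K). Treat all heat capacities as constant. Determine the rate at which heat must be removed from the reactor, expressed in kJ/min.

Extent of reaction ξ = 0.465 × 20.7 = 9.6255 mol/s
Reaction term: ξ·ΔH°_rxn = 9.6255 × -54.1 = -520.74 kJ/s
Q = ΔH = -520.74 kJ/s = -520.74 kW
Heat removed = 31244 kJ/min

Q_out = 31200 kJ/min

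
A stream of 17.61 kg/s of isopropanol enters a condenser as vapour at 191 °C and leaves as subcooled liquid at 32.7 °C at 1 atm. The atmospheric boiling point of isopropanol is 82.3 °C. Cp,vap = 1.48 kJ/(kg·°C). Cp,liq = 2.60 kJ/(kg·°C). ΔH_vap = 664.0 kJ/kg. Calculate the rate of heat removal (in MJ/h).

vapour 191→82.3 °C: -160.88 kJ/kg
condensation at 82.3 °C: -664 kJ/kg
liquid 82.3→32.7 °C: -128.96 kJ/kg
Δh = -160.88 + -664 + -128.96 = -953.84 kJ/kg
Q = ṁ·Δh = 17.61 kg/s × -953.84 kJ/kg = -16797 kJ/s
|Q| = 16797 kW = 60469 MJ/h

Q_c = 60500 MJ/h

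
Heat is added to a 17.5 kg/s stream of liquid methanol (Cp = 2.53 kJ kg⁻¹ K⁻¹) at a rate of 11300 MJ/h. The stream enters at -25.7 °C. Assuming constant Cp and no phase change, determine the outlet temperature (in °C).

Q = 11300 MJ/h = 3138.9 kJ/s
ΔT = Q/(ṁ·Cp) = 3138.9/(17.5×2.53) = 70.895 K
T_out = -25.7 + 70.895 = 45.195 °C

T_out = 45.2 °C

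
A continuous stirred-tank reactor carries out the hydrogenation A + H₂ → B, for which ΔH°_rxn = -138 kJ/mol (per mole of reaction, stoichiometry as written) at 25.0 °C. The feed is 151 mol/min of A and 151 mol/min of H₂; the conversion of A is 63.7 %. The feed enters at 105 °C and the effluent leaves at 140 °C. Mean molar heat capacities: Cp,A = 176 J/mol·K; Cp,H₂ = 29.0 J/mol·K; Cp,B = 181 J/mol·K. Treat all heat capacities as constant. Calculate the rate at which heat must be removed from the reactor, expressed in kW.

Extent of reaction ξ = 0.637 × 151 = 96.187 mol/min
Reaction term: ξ·ΔH°_rxn = 96.187 × -138 = -13274 kJ/min
Sensible, feed 105→25 °C: -2476.4 kJ/min
Outlet flows (mol/min): A 54.813, H₂ 54.813, B 96.187
Sensible, products 25→140 °C: 3294.3 kJ/min
Q = ΔH = -12456 kJ/min = -207.6 kW
Heat removed = 207.6 kW

Q_out = 208 kW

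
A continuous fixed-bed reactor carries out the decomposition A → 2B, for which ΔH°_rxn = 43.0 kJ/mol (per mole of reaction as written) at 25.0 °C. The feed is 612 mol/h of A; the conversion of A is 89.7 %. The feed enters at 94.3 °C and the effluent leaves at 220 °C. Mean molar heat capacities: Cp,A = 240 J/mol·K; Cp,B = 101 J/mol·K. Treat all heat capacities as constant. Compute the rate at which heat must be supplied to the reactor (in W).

Q_in = 10600 W

Extent of reaction ξ = 0.897 × 612 = 548.96 mol/h
Reaction term: ξ·ΔH°_rxn = 548.96 × 43.0 = 23605 kJ/h
Sensible, feed 94.3→25 °C: -10179 kJ/h
Outlet flows (mol/h): A 63.036, B 1097.9
Sensible, products 25→220 °C: 24574 kJ/h
Q = ΔH = 38000 kJ/h = 10.556 kW
Heat supplied = 10556 W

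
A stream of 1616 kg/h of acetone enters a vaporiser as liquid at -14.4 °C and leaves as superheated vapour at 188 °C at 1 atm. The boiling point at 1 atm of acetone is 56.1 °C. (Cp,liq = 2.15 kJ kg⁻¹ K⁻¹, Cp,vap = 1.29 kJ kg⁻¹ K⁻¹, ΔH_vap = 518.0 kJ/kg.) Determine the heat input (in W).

Q = 377000 W

liquid -14.4→56.1 °C: 151.57 kJ/kg
vaporisation at 56.1 °C: 518 kJ/kg
vapour 56.1→188 °C: 170.15 kJ/kg
Δh = 151.57 + 518 + 170.15 = 839.73 kJ/kg
Q = ṁ·Δh = 1616 kg/h × 839.73 kJ/kg = 1.357e+06 kJ/h
|Q| = 376.94 kW = 376940 W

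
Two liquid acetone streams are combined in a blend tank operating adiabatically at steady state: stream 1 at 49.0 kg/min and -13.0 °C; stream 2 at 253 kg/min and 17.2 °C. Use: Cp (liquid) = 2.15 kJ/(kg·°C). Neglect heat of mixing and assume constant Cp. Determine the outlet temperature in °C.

T_out = 12.3 °C

Energy balance with Q = 0: Σ ṁᵢCp,ᵢ(T_out − Tᵢ) = 0
Σ ṁᵢCp,ᵢTᵢ = 49.0×2.15×-13.0 + 253×2.15×17.2 = 7986.4
Σ ṁᵢCp,ᵢ = 49.0×2.15 + 253×2.15 = 649.3
T_out = 7986.4 / 649.3 = 12.3 °C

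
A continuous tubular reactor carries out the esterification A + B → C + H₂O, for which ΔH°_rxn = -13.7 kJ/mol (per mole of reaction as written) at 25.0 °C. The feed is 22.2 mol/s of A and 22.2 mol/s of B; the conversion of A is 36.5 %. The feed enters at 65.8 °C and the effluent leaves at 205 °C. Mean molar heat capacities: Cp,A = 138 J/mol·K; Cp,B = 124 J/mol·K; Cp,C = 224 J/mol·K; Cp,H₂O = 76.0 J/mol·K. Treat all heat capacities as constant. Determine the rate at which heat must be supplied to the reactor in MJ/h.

Extent of reaction ξ = 0.365 × 22.2 = 8.103 mol/s
Reaction term: ξ·ΔH°_rxn = 8.103 × -13.7 = -111.01 kJ/s
Sensible, feed 65.8→25 °C: -237.31 kJ/s
Outlet flows (mol/s): A 14.097, B 14.097, C 8.103, H₂O 8.103
Sensible, products 25→205 °C: 1102.4 kJ/s
Q = ΔH = 754.06 kJ/s = 754.06 kW
Heat supplied = 2714.6 MJ/h

Q_in = 2710 MJ/h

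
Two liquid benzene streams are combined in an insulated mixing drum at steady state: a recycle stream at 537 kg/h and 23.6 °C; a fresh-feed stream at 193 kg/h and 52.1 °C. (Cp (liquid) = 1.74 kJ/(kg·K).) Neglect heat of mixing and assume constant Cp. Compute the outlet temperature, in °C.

Energy balance with Q = 0: Σ ṁᵢCp,ᵢ(T_out − Tᵢ) = 0
T_out = Σ ṁᵢCp,ᵢTᵢ / Σ ṁᵢCp,ᵢ
      = 39548 / 1270.2 = 31.135 °C

T_out = 31.1 °C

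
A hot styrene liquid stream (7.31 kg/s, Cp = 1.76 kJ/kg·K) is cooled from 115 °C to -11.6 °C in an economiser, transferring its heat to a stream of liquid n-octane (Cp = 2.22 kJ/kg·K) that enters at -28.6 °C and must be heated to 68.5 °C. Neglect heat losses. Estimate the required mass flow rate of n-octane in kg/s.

ṁ_c = 7.56 kg/s

Heat released by hot stream: Q = 7.31 × 1.76 × (115 − -11.6) = 1628.8 kJ/s
Energy balance on cold side (adiabatic exchanger): Q = ṁ_c·Cp_c·(T_c,out − T_c,in)
ṁ_c = 1628.8 / [2.22 × (68.5 − -28.6)] = 7.556 kg/s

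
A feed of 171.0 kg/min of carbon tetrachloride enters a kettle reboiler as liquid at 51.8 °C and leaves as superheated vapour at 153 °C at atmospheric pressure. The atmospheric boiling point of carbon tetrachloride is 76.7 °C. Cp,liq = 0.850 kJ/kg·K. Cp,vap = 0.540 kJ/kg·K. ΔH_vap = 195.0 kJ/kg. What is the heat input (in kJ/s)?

Q = 733 kJ/s

liquid 51.8→76.7 °C: 21.165 kJ/kg
vaporisation at 76.7 °C: 195 kJ/kg
vapour 76.7→153 °C: 41.202 kJ/kg
Δh = 21.165 + 195 + 41.202 = 257.37 kJ/kg
Q = ṁ·Δh = 171.0 kg/min × 257.37 kJ/kg = 44010 kJ/min
|Q| = 733.5 kW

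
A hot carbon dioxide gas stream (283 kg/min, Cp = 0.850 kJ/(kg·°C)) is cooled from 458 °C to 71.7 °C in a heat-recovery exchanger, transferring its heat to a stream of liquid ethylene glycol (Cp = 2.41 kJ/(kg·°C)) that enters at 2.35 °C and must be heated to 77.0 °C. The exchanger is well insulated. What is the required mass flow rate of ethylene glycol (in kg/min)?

ṁ_c = 517 kg/min

Heat released by hot stream: Q = 283 × 0.850 × (458 − 71.7) = 92924 kJ/min
Energy balance on cold side (adiabatic exchanger): Q = ṁ_c·Cp_c·(T_c,out − T_c,in)
ṁ_c = 92924 / [2.41 × (77.0 − 2.35)] = 516.52 kg/min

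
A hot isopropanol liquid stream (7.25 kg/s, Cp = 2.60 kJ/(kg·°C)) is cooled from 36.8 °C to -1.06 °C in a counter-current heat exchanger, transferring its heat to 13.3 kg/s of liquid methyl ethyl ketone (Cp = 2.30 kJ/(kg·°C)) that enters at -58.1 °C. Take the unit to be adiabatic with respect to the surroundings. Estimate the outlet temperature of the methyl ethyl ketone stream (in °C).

T_c,out = -34.8 °C

Heat released by hot stream: Q = 7.25 × 2.60 × (36.8 − -1.06) = 713.66 kJ/s
Energy balance on cold side (adiabatic exchanger): Q = ṁ_c·Cp_c·(T_c,out − T_c,in)
T_c,out = -58.1 + 713.66/(13.3 × 2.30) = -34.77 °C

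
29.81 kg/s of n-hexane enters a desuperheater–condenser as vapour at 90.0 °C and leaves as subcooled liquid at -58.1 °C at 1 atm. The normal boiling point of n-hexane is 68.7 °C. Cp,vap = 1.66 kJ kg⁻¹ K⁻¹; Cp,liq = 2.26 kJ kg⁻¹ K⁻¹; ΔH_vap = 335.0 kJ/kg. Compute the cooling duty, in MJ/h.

Q_c = 70500 MJ/h

vapour 90.0→68.7 °C: -35.358 kJ/kg
condensation at 68.7 °C: -335 kJ/kg
liquid 68.7→-58.1 °C: -286.57 kJ/kg
Δh = -35.358 + -335 + -286.57 = -656.93 kJ/kg
Q = ṁ·Δh = 29.81 kg/s × -656.93 kJ/kg = -19583 kJ/s
|Q| = 19583 kW = 70499 MJ/h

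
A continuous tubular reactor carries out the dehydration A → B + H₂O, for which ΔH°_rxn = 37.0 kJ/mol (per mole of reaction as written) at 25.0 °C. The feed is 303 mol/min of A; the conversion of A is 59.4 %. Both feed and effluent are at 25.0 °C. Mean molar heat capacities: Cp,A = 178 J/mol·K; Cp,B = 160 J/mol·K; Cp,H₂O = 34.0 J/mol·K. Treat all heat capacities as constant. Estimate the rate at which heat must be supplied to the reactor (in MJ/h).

Extent of reaction ξ = 0.594 × 303 = 179.98 mol/min
Reaction term: ξ·ΔH°_rxn = 179.98 × 37.0 = 6659.3 kJ/min
Q = ΔH = 6659.3 kJ/min = 110.99 kW
Heat supplied = 399.56 MJ/h

Q_in = 400 MJ/h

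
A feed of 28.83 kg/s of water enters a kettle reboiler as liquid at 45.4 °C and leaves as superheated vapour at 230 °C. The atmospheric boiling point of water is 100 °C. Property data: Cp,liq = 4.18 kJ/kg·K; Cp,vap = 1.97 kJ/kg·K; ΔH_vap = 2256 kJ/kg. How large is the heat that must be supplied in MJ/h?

Q = 284000 MJ/h

liquid 45.4→100 °C: 228.23 kJ/kg
vaporisation at 100 °C: 2256 kJ/kg
vapour 100→230 °C: 256.1 kJ/kg
Δh = 228.23 + 2256 + 256.1 = 2740.3 kJ/kg
Q = ṁ·Δh = 28.83 kg/s × 2740.3 kJ/kg = 79004 kJ/s
|Q| = 79004 kW = 284410 MJ/h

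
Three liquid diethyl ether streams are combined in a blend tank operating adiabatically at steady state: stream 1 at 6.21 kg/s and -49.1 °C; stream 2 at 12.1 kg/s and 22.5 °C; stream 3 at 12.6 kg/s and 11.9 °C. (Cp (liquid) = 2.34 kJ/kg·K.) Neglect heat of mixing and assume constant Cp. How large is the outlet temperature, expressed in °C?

Adiabatic, steady state ⇒ Σ ṁᵢCp,ᵢ(T_out − Tᵢ) = 0
Σ ṁᵢCp,ᵢTᵢ = 6.21×2.34×-49.1 + 12.1×2.34×22.5 + 12.6×2.34×11.9 = 274.43
Σ ṁᵢCp,ᵢ = 6.21×2.34 + 12.1×2.34 + 12.6×2.34 = 72.329
T_out = 274.43 / 72.329 = 3.7942 °C

T_out = 3.79 °C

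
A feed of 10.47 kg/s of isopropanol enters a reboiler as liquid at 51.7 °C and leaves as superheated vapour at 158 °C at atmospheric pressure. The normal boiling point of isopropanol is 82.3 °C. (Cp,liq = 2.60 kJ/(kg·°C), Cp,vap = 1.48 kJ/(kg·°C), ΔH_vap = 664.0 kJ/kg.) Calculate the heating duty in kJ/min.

Q = 537000 kJ/min

liquid 51.7→82.3 °C: 79.56 kJ/kg
vaporisation at 82.3 °C: 664 kJ/kg
vapour 82.3→158 °C: 112.04 kJ/kg
Δh = 79.56 + 664 + 112.04 = 855.6 kJ/kg
Q = ṁ·Δh = 10.47 kg/s × 855.6 kJ/kg = 8958.1 kJ/s
|Q| = 8958.1 kW = 537490 kJ/min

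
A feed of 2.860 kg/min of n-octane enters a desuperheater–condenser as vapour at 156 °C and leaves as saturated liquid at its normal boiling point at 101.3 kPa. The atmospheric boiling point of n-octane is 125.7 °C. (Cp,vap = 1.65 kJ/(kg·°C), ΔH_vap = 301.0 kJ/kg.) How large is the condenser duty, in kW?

Q_c = 16.7 kW

vapour 156→125.7 °C: -49.995 kJ/kg
condensation at 125.7 °C: -301 kJ/kg
Δh = -49.995 + -301 = -351 kJ/kg
Q = ṁ·Δh = 2.860 kg/min × -351 kJ/kg = -1003.8 kJ/min
|Q| = 16.731 kW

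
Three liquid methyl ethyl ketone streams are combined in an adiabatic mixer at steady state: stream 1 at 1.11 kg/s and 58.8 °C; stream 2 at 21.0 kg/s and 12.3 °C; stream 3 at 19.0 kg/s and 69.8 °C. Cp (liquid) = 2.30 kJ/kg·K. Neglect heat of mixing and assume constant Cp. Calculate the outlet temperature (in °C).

Energy balance with Q = 0: Σ ṁᵢCp,ᵢ(T_out − Tᵢ) = 0
T_out = Σ ṁᵢCp,ᵢTᵢ / Σ ṁᵢCp,ᵢ
      = 3794.5 / 94.553 = 40.131 °C

T_out = 40.1 °C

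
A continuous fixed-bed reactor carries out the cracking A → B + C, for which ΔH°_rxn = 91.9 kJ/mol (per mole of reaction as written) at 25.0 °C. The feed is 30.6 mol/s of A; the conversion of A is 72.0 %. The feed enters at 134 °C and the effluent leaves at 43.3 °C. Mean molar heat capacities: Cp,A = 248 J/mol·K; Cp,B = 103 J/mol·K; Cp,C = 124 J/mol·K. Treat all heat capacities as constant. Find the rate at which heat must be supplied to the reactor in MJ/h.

Q_in = 4780 MJ/h

Extent of reaction ξ = 0.720 × 30.6 = 22.032 mol/s
Reaction term: ξ·ΔH°_rxn = 22.032 × 91.9 = 2024.7 kJ/s
Sensible, feed 134→25 °C: -827.18 kJ/s
Outlet flows (mol/s): A 8.568, B 22.032, C 22.032
Sensible, products 25→43.3 °C: 130.41 kJ/s
Q = ΔH = 1328 kJ/s = 1328 kW
Heat supplied = 4780.7 MJ/h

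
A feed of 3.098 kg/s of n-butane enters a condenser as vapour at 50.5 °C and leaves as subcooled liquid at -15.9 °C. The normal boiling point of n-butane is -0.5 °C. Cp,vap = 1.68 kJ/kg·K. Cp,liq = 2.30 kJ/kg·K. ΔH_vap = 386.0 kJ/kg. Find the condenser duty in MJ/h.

Q_c = 5660 MJ/h

vapour 50.5→-0.5 °C: -85.68 kJ/kg
condensation at -0.5 °C: -386 kJ/kg
liquid -0.5→-15.9 °C: -35.42 kJ/kg
Δh = -85.68 + -386 + -35.42 = -507.1 kJ/kg
Q = ṁ·Δh = 3.098 kg/s × -507.1 kJ/kg = -1571 kJ/s
|Q| = 1571 kW = 5655.6 MJ/h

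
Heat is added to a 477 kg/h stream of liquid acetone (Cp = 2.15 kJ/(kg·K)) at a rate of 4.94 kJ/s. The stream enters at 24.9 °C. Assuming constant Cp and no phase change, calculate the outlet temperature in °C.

Q = 4.94 kJ/s = 17784 kJ/h
ΔT = Q/(ṁ·Cp) = 17784/(477×2.15) = 17.341 K
T_out = 24.9 + 17.341 = 42.241 °C

T_out = 42.2 °C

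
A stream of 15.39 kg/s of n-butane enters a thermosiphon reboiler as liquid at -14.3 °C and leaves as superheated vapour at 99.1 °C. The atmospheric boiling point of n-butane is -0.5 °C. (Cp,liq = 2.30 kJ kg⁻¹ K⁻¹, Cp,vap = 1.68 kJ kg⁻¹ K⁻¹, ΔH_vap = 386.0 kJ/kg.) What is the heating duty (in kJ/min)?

Q = 540000 kJ/min

liquid -14.3→-0.5 °C: 31.74 kJ/kg
vaporisation at -0.5 °C: 386 kJ/kg
vapour -0.5→99.1 °C: 167.33 kJ/kg
Δh = 31.74 + 386 + 167.33 = 585.07 kJ/kg
Q = ṁ·Δh = 15.39 kg/s × 585.07 kJ/kg = 9004.2 kJ/s
|Q| = 9004.2 kW = 540250 kJ/min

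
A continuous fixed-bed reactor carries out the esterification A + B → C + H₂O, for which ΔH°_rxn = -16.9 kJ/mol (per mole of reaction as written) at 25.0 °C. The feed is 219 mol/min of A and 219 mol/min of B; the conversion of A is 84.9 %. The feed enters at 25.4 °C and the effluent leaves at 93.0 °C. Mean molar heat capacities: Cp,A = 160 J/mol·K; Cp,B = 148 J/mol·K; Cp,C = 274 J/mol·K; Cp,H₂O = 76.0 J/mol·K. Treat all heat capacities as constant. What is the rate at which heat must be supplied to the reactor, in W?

Q_in = 32500 W

Extent of reaction ξ = 0.849 × 219 = 185.93 mol/min
Reaction term: ξ·ΔH°_rxn = 185.93 × -16.9 = -3142.2 kJ/min
Sensible, feed 25.4→25 °C: -26.981 kJ/min
Outlet flows (mol/min): A 33.069, B 33.069, C 185.93, H₂O 185.93
Sensible, products 25→93.0 °C: 5117.8 kJ/min
Q = ΔH = 1948.5 kJ/min = 32.476 kW
Heat supplied = 32476 W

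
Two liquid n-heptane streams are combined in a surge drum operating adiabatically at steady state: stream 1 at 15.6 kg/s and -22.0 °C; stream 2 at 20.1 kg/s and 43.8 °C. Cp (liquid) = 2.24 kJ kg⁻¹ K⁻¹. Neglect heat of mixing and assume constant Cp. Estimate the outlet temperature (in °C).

Energy balance with Q = 0: Σ ṁᵢCp,ᵢ(T_out − Tᵢ) = 0
T_out = Σ ṁᵢCp,ᵢTᵢ / Σ ṁᵢCp,ᵢ
      = 1203.3 / 79.968 = 15.047 °C

T_out = 15.0 °C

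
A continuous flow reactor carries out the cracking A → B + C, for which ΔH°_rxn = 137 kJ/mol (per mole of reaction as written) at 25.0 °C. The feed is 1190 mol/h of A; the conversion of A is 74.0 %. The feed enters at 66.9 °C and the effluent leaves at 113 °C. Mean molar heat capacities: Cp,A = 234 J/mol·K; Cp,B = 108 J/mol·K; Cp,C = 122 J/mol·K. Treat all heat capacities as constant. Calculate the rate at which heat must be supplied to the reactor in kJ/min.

Q_in = 2220 kJ/min

Extent of reaction ξ = 0.740 × 1190 = 880.6 mol/h
Reaction term: ξ·ΔH°_rxn = 880.6 × 137 = 120640 kJ/h
Sensible, feed 66.9→25 °C: -11667 kJ/h
Outlet flows (mol/h): A 309.4, B 880.6, C 880.6
Sensible, products 25→113 °C: 24195 kJ/h
Q = ΔH = 133170 kJ/h = 36.991 kW
Heat supplied = 2219.5 kJ/min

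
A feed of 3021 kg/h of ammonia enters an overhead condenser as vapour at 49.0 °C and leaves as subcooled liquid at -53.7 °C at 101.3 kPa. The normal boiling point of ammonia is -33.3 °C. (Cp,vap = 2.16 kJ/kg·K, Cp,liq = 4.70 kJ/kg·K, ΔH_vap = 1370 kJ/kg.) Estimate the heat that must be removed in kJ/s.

vapour 49.0→-33.3 °C: -177.77 kJ/kg
condensation at -33.3 °C: -1370 kJ/kg
liquid -33.3→-53.7 °C: -95.88 kJ/kg
Δh = -177.77 + -1370 + -95.88 = -1643.6 kJ/kg
Q = ṁ·Δh = 3021 kg/h × -1643.6 kJ/kg = -4.9655e+06 kJ/h
|Q| = 1379.3 kW

Q_c = 1380 kJ/s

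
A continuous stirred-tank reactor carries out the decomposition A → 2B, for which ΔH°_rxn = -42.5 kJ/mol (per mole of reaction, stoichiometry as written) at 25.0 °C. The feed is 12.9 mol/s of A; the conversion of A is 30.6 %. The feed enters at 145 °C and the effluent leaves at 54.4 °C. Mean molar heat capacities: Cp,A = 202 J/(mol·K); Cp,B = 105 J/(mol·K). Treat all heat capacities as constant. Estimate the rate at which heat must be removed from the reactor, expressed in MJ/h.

Extent of reaction ξ = 0.306 × 12.9 = 3.9474 mol/s
Reaction term: ξ·ΔH°_rxn = 3.9474 × -42.5 = -167.76 kJ/s
Sensible, feed 145→25 °C: -312.7 kJ/s
Outlet flows (mol/s): A 8.9526, B 7.8948
Sensible, products 25→54.4 °C: 77.539 kJ/s
Q = ΔH = -402.92 kJ/s = -402.92 kW
Heat removed = 1450.5 MJ/h

Q_out = 1450 MJ/h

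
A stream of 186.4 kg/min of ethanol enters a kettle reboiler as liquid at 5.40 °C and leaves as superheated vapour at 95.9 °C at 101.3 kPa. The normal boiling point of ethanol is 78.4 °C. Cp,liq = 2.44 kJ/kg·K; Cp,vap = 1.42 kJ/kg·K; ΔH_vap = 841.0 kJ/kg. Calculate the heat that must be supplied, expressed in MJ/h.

liquid 5.40→78.4 °C: 178.12 kJ/kg
vaporisation at 78.4 °C: 841 kJ/kg
vapour 78.4→95.9 °C: 24.85 kJ/kg
Δh = 178.12 + 841 + 24.85 = 1044 kJ/kg
Q = ṁ·Δh = 186.4 kg/min × 1044 kJ/kg = 194600 kJ/min
|Q| = 3243.3 kW = 11676 MJ/h

Q = 11700 MJ/h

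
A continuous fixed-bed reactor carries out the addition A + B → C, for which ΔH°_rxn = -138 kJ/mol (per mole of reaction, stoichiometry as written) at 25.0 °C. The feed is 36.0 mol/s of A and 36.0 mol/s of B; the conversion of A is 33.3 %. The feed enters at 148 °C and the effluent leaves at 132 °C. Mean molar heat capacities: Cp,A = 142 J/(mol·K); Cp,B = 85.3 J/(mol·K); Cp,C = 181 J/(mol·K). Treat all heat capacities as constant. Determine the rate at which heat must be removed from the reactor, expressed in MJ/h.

Q_out = 6640 MJ/h

Extent of reaction ξ = 0.333 × 36.0 = 11.988 mol/s
Reaction term: ξ·ΔH°_rxn = 11.988 × -138 = -1654.3 kJ/s
Sensible, feed 148→25 °C: -1006.5 kJ/s
Outlet flows (mol/s): A 24.012, B 24.012, C 11.988
Sensible, products 25→132 °C: 816.17 kJ/s
Q = ΔH = -1844.7 kJ/s = -1844.7 kW
Heat removed = 6640.8 MJ/h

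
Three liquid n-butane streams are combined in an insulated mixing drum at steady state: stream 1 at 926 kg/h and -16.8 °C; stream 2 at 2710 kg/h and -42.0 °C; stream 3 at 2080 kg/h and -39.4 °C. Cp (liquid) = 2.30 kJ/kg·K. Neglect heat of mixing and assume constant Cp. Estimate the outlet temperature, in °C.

Adiabatic, steady state ⇒ Σ ṁᵢCp,ᵢ(T_out − Tᵢ) = 0
T_out = Σ ṁᵢCp,ᵢTᵢ / Σ ṁᵢCp,ᵢ
      = -486060 / 13147 = -36.971 °C

T_out = -37.0 °C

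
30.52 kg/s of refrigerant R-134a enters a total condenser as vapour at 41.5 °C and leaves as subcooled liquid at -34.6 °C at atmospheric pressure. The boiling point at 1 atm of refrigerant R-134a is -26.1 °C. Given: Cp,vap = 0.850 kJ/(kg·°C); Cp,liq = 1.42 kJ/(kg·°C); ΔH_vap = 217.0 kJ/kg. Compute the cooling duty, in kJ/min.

Q_c = 525000 kJ/min

vapour 41.5→-26.1 °C: -57.46 kJ/kg
condensation at -26.1 °C: -217 kJ/kg
liquid -26.1→-34.6 °C: -12.07 kJ/kg
Δh = -57.46 + -217 + -12.07 = -286.53 kJ/kg
Q = ṁ·Δh = 30.52 kg/s × -286.53 kJ/kg = -8744.9 kJ/s
|Q| = 8744.9 kW = 524690 kJ/min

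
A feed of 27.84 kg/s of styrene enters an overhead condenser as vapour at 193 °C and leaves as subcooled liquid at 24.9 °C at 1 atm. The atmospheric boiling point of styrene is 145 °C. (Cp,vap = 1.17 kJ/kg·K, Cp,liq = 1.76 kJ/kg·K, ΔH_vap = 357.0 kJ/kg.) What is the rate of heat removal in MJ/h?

Q_c = 62600 MJ/h

vapour 193→145 °C: -56.16 kJ/kg
condensation at 145 °C: -357 kJ/kg
liquid 145→24.9 °C: -211.38 kJ/kg
Δh = -56.16 + -357 + -211.38 = -624.54 kJ/kg
Q = ṁ·Δh = 27.84 kg/s × -624.54 kJ/kg = -17387 kJ/s
|Q| = 17387 kW = 62593 MJ/h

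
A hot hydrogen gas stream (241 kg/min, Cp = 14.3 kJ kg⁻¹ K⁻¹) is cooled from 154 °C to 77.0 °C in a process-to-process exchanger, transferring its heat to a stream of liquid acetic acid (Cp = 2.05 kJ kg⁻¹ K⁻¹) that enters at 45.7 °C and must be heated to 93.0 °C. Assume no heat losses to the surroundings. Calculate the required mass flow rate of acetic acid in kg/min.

ṁ_c = 2740 kg/min

Heat released by hot stream: Q = 241 × 14.3 × (154 − 77.0) = 265370 kJ/min
Energy balance on cold side (adiabatic exchanger): Q = ṁ_c·Cp_c·(T_c,out − T_c,in)
ṁ_c = 265370 / [2.05 × (93.0 − 45.7)] = 2736.7 kg/min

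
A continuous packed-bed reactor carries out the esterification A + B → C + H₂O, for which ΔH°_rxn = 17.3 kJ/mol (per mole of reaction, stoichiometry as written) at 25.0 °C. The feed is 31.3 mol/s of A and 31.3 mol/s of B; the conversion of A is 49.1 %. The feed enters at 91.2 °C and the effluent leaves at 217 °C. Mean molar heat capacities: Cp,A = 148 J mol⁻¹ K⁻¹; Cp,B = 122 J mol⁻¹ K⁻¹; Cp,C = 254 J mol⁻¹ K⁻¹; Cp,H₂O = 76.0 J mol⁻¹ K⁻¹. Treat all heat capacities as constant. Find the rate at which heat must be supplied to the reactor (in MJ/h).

Extent of reaction ξ = 0.491 × 31.3 = 15.368 mol/s
Reaction term: ξ·ΔH°_rxn = 15.368 × 17.3 = 265.87 kJ/s
Sensible, feed 91.2→25 °C: -559.46 kJ/s
Outlet flows (mol/s): A 15.932, B 15.932, C 15.368, H₂O 15.368
Sensible, products 25→217 °C: 1799.6 kJ/s
Q = ΔH = 1506.1 kJ/s = 1506.1 kW
Heat supplied = 5421.8 MJ/h

Q_in = 5420 MJ/h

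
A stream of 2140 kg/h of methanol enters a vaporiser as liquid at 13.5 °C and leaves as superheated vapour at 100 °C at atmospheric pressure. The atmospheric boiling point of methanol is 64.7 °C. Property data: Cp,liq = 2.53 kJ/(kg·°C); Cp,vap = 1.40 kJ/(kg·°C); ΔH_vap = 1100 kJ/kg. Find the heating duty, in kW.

Q = 760 kW

liquid 13.5→64.7 °C: 129.54 kJ/kg
vaporisation at 64.7 °C: 1100 kJ/kg
vapour 64.7→100 °C: 49.42 kJ/kg
Δh = 129.54 + 1100 + 49.42 = 1279 kJ/kg
Q = ṁ·Δh = 2140 kg/h × 1279 kJ/kg = 2.737e+06 kJ/h
|Q| = 760.27 kW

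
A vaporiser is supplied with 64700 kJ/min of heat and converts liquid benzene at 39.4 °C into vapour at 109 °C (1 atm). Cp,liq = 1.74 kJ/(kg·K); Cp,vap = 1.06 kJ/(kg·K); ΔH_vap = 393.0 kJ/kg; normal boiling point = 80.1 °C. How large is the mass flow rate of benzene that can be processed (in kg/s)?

Δh = 1.74×(80.1−39.4) + 393.0 + 1.06×(109−80.1) = 494.45 kJ/kg
Q = 64700 kJ/min = 1078.3 kJ/s = 1078.3 kJ/s
ṁ = Q/Δh = 1078.3 / 494.45 = 2.1809 kg/s

ṁ = 2.18 kg/s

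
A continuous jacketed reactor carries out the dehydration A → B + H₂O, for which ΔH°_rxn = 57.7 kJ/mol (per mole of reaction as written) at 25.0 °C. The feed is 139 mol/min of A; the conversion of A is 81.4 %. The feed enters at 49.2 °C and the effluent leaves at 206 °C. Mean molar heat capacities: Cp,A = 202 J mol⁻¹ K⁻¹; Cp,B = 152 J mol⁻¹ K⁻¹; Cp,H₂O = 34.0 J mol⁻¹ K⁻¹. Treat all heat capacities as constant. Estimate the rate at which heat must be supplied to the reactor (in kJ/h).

Extent of reaction ξ = 0.814 × 139 = 113.15 mol/min
Reaction term: ξ·ΔH°_rxn = 113.15 × 57.7 = 6528.5 kJ/min
Sensible, feed 49.2→25 °C: -679.49 kJ/min
Outlet flows (mol/min): A 25.854, B 113.15, H₂O 113.15
Sensible, products 25→206 °C: 4754.4 kJ/min
Q = ΔH = 10603 kJ/min = 176.72 kW
Heat supplied = 636210 kJ/h

Q_in = 636000 kJ/h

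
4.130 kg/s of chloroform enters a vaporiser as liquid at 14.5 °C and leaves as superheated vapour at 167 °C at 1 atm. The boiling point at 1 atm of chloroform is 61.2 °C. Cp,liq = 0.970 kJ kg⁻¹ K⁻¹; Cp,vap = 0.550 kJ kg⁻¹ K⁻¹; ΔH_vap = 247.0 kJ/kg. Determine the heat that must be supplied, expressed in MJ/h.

liquid 14.5→61.2 °C: 45.299 kJ/kg
vaporisation at 61.2 °C: 247 kJ/kg
vapour 61.2→167 °C: 58.19 kJ/kg
Δh = 45.299 + 247 + 58.19 = 350.49 kJ/kg
Q = ṁ·Δh = 4.130 kg/s × 350.49 kJ/kg = 1447.5 kJ/s
|Q| = 1447.5 kW = 5211.1 MJ/h

Q = 5210 MJ/h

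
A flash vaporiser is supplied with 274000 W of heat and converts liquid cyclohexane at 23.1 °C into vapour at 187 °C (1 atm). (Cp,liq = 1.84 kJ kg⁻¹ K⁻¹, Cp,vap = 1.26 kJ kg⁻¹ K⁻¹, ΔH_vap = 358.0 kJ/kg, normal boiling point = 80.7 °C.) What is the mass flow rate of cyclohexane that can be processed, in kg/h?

ṁ = 1650 kg/h

Δh = 1.84×(80.7−23.1) + 358.0 + 1.26×(187−80.7) = 597.92 kJ/kg
Q = 274000 W = 274 kJ/s = 986400 kJ/h
ṁ = Q/Δh = 986400 / 597.92 = 1649.7 kg/h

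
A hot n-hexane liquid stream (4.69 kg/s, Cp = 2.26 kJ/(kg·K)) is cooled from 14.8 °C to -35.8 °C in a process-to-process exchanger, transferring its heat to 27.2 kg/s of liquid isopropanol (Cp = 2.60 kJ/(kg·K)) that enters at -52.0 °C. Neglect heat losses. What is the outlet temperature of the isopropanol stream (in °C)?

Heat released by hot stream: Q = 4.69 × 2.26 × (14.8 − -35.8) = 536.33 kJ/s
Energy balance on cold side (adiabatic exchanger): Q = ṁ_c·Cp_c·(T_c,out − T_c,in)
T_c,out = -52.0 + 536.33/(27.2 × 2.60) = -44.416 °C

T_c,out = -44.4 °C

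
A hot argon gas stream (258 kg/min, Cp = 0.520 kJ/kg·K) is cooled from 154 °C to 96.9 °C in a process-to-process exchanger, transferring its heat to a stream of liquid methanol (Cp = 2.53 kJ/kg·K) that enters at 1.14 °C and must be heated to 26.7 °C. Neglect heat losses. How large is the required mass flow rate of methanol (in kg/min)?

Heat released by hot stream: Q = 258 × 0.520 × (154 − 96.9) = 7660.5 kJ/min
Energy balance on cold side (adiabatic exchanger): Q = ṁ_c·Cp_c·(T_c,out − T_c,in)
ṁ_c = 7660.5 / [2.53 × (26.7 − 1.14)] = 118.46 kg/min

ṁ_c = 118 kg/min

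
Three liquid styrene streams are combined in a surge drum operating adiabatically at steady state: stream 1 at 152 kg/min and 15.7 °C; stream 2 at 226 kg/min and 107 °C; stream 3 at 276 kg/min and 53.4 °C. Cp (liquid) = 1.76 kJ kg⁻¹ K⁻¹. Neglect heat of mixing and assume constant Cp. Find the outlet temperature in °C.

Energy balance with Q = 0: Σ ṁᵢCp,ᵢ(T_out − Tᵢ) = 0
T_out = Σ ṁᵢCp,ᵢTᵢ / Σ ṁᵢCp,ᵢ
      = 72700 / 1151 = 63.16 °C

T_out = 63.2 °C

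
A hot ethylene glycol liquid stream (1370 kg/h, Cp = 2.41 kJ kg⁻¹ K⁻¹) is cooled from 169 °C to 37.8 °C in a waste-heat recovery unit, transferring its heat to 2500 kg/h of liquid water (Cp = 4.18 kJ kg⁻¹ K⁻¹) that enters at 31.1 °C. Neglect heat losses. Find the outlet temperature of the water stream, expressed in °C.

T_c,out = 72.6 °C

Heat released by hot stream: Q = 1370 × 2.41 × (169 − 37.8) = 433180 kJ/h
Energy balance on cold side (adiabatic exchanger): Q = ṁ_c·Cp_c·(T_c,out − T_c,in)
T_c,out = 31.1 + 433180/(2500 × 4.18) = 72.553 °C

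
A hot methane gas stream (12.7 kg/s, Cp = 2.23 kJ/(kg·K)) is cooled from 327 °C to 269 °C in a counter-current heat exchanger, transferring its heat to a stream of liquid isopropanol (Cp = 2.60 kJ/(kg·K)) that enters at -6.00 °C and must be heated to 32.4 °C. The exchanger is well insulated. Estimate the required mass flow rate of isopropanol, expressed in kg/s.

ṁ_c = 16.5 kg/s

Heat released by hot stream: Q = 12.7 × 2.23 × (327 − 269) = 1642.6 kJ/s
Energy balance on cold side (adiabatic exchanger): Q = ṁ_c·Cp_c·(T_c,out − T_c,in)
ṁ_c = 1642.6 / [2.60 × (32.4 − -6.00)] = 16.453 kg/s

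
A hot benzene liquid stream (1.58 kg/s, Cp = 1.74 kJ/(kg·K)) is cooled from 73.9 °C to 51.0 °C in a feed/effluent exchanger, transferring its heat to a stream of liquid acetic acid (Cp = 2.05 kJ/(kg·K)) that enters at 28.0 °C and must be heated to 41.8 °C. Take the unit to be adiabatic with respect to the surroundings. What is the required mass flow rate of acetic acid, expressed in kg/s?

ṁ_c = 2.23 kg/s

Heat released by hot stream: Q = 1.58 × 1.74 × (73.9 − 51.0) = 62.957 kJ/s
Energy balance on cold side (adiabatic exchanger): Q = ṁ_c·Cp_c·(T_c,out − T_c,in)
ṁ_c = 62.957 / [2.05 × (41.8 − 28.0)] = 2.2254 kg/s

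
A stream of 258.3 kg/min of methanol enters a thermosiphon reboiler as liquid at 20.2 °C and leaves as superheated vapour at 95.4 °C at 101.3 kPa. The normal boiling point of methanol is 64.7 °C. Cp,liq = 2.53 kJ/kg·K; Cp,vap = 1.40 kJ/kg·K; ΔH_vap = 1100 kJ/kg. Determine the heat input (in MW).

liquid 20.2→64.7 °C: 112.58 kJ/kg
vaporisation at 64.7 °C: 1100 kJ/kg
vapour 64.7→95.4 °C: 42.98 kJ/kg
Δh = 112.58 + 1100 + 42.98 = 1255.6 kJ/kg
Q = ṁ·Δh = 258.3 kg/min × 1255.6 kJ/kg = 324310 kJ/min
|Q| = 5405.2 kW = 5.4052 MW

Q = 5.41 MW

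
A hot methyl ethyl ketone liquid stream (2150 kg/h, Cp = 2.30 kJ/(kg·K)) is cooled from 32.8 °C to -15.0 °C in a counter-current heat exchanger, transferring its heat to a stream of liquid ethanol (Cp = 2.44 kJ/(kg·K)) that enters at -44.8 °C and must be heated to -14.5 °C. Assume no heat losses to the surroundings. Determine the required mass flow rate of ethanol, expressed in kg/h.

Heat released by hot stream: Q = 2150 × 2.30 × (32.8 − -15.0) = 236370 kJ/h
Energy balance on cold side (adiabatic exchanger): Q = ṁ_c·Cp_c·(T_c,out − T_c,in)
ṁ_c = 236370 / [2.44 × (-14.5 − -44.8)] = 3197.1 kg/h

ṁ_c = 3200 kg/h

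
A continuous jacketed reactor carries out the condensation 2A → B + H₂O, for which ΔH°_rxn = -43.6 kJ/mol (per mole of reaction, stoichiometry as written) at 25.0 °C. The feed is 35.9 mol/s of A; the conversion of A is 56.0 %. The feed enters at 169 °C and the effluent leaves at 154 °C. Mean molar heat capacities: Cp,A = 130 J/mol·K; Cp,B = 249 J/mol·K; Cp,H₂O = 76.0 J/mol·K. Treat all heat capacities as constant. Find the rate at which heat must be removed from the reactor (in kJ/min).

Extent of reaction ξ = 0.560 × 35.9 / 2 = 10.052 mol/s
Reaction term: ξ·ΔH°_rxn = 10.052 × -43.6 = -438.27 kJ/s
Sensible, feed 169→25 °C: -672.05 kJ/s
Outlet flows (mol/s): A 15.796, B 10.052, H₂O 10.052
Sensible, products 25→154 °C: 686.33 kJ/s
Q = ΔH = -423.99 kJ/s = -423.99 kW
Heat removed = 25439 kJ/min

Q_out = 25400 kJ/min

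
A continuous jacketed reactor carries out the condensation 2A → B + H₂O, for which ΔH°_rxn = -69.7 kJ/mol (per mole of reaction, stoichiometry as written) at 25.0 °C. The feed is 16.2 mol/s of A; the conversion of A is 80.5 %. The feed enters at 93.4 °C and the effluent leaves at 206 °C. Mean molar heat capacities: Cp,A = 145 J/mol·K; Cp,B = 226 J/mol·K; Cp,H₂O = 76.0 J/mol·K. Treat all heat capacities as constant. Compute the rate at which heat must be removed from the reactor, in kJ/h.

Q_out = 633000 kJ/h

Extent of reaction ξ = 0.805 × 16.2 / 2 = 6.5205 mol/s
Reaction term: ξ·ΔH°_rxn = 6.5205 × -69.7 = -454.48 kJ/s
Sensible, feed 93.4→25 °C: -160.67 kJ/s
Outlet flows (mol/s): A 3.159, B 6.5205, H₂O 6.5205
Sensible, products 25→206 °C: 439.33 kJ/s
Q = ΔH = -175.82 kJ/s = -175.82 kW
Heat removed = 632950 kJ/h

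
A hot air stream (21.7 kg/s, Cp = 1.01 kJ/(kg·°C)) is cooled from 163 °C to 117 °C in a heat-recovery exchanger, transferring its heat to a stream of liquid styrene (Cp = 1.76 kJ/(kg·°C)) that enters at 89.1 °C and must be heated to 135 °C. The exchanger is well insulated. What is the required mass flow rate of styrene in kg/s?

Heat released by hot stream: Q = 21.7 × 1.01 × (163 − 117) = 1008.2 kJ/s
Energy balance on cold side (adiabatic exchanger): Q = ṁ_c·Cp_c·(T_c,out − T_c,in)
ṁ_c = 1008.2 / [1.76 × (135 − 89.1)] = 12.48 kg/s

ṁ_c = 12.5 kg/s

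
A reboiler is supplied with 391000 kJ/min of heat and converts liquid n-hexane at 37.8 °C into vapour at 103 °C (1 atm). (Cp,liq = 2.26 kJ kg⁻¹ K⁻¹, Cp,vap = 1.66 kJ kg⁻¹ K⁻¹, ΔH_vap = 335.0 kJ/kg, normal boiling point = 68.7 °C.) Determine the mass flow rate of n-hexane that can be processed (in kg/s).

Δh = 2.26×(68.7−37.8) + 335.0 + 1.66×(103−68.7) = 461.77 kJ/kg
Q = 391000 kJ/min = 6516.7 kJ/s = 6516.7 kJ/s
ṁ = Q/Δh = 6516.7 / 461.77 = 14.112 kg/s

ṁ = 14.1 kg/s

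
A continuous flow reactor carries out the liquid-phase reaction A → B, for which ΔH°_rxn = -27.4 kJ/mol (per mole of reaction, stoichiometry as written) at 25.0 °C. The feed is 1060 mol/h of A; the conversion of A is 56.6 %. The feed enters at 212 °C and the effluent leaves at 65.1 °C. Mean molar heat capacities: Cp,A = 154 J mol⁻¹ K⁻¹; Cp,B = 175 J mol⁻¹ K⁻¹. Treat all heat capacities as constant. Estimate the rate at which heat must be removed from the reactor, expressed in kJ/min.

Q_out = 665 kJ/min

Extent of reaction ξ = 0.566 × 1060 = 599.96 mol/h
Reaction term: ξ·ΔH°_rxn = 599.96 × -27.4 = -16439 kJ/h
Sensible, feed 212→25 °C: -30526 kJ/h
Outlet flows (mol/h): A 460.04, B 599.96
Sensible, products 25→65.1 °C: 7051.2 kJ/h
Q = ΔH = -39914 kJ/h = -11.087 kW
Heat removed = 665.23 kJ/min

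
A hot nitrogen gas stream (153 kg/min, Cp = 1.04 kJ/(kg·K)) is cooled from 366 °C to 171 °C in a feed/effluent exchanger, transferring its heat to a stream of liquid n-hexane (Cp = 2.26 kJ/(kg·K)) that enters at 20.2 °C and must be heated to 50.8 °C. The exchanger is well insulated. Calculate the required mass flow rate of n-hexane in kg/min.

ṁ_c = 449 kg/min

Heat released by hot stream: Q = 153 × 1.04 × (366 − 171) = 31028 kJ/min
Energy balance on cold side (adiabatic exchanger): Q = ṁ_c·Cp_c·(T_c,out − T_c,in)
ṁ_c = 31028 / [2.26 × (50.8 − 20.2)] = 448.67 kg/min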